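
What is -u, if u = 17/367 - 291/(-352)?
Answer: -112781/129184 ≈ -0.87303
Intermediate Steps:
u = 112781/129184 (u = 17*(1/367) - 291*(-1/352) = 17/367 + 291/352 = 112781/129184 ≈ 0.87303)
-u = -1*112781/129184 = -112781/129184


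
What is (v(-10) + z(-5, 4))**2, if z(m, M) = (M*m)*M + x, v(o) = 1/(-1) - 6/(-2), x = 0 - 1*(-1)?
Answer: 5929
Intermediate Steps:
x = 1 (x = 0 + 1 = 1)
v(o) = 2 (v(o) = 1*(-1) - 6*(-1/2) = -1 + 3 = 2)
z(m, M) = 1 + m*M**2 (z(m, M) = (M*m)*M + 1 = m*M**2 + 1 = 1 + m*M**2)
(v(-10) + z(-5, 4))**2 = (2 + (1 - 5*4**2))**2 = (2 + (1 - 5*16))**2 = (2 + (1 - 80))**2 = (2 - 79)**2 = (-77)**2 = 5929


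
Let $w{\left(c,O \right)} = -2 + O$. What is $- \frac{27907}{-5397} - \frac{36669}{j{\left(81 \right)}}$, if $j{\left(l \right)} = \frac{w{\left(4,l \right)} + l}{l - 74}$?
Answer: $- \frac{1380853031}{863520} \approx -1599.1$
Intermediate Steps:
$j{\left(l \right)} = \frac{-2 + 2 l}{-74 + l}$ ($j{\left(l \right)} = \frac{\left(-2 + l\right) + l}{l - 74} = \frac{-2 + 2 l}{-74 + l}$)
$- \frac{27907}{-5397} - \frac{36669}{j{\left(81 \right)}} = - \frac{27907}{-5397} - \frac{36669}{2 \frac{1}{-74 + 81} \left(-1 + 81\right)} = \left(-27907\right) \left(- \frac{1}{5397}\right) - \frac{36669}{2 \cdot \frac{1}{7} \cdot 80} = \frac{27907}{5397} - \frac{36669}{2 \cdot \frac{1}{7} \cdot 80} = \frac{27907}{5397} - \frac{36669}{\frac{160}{7}} = \frac{27907}{5397} - \frac{256683}{160} = - \frac{1380853031}{863520}$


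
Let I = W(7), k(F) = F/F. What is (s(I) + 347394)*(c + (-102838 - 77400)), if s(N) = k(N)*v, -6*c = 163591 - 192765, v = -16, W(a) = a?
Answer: -182764945006/3 ≈ -6.0922e+10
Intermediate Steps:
k(F) = 1
I = 7
c = 14587/3 (c = -(163591 - 192765)/6 = -⅙*(-29174) = 14587/3 ≈ 4862.3)
s(N) = -16 (s(N) = 1*(-16) = -16)
(s(I) + 347394)*(c + (-102838 - 77400)) = (-16 + 347394)*(14587/3 + (-102838 - 77400)) = 347378*(14587/3 - 180238) = 347378*(-526127/3) = -182764945006/3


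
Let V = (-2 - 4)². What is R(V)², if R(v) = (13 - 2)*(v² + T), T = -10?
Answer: 200109316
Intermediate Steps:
V = 36 (V = (-6)² = 36)
R(v) = -110 + 11*v² (R(v) = (13 - 2)*(v² - 10) = 11*(-10 + v²) = -110 + 11*v²)
R(V)² = (-110 + 11*36²)² = (-110 + 11*1296)² = (-110 + 14256)² = 14146² = 200109316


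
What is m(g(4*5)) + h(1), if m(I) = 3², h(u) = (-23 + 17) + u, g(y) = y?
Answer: 4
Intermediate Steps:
h(u) = -6 + u
m(I) = 9
m(g(4*5)) + h(1) = 9 + (-6 + 1) = 9 - 5 = 4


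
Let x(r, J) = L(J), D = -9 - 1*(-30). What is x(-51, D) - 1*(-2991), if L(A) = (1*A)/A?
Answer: 2992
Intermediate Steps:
D = 21 (D = -9 + 30 = 21)
L(A) = 1 (L(A) = A/A = 1)
x(r, J) = 1
x(-51, D) - 1*(-2991) = 1 - 1*(-2991) = 1 + 2991 = 2992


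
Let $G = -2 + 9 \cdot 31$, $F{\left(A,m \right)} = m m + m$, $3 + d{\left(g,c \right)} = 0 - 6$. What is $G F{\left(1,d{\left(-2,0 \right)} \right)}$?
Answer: $19944$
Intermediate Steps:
$d{\left(g,c \right)} = -9$ ($d{\left(g,c \right)} = -3 + \left(0 - 6\right) = -3 - 6 = -9$)
$F{\left(A,m \right)} = m + m^{2}$ ($F{\left(A,m \right)} = m^{2} + m = m + m^{2}$)
$G = 277$ ($G = -2 + 279 = 277$)
$G F{\left(1,d{\left(-2,0 \right)} \right)} = 277 \left(- 9 \left(1 - 9\right)\right) = 277 \left(\left(-9\right) \left(-8\right)\right) = 277 \cdot 72 = 19944$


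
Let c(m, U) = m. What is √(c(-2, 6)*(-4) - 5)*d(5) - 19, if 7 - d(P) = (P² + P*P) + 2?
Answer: -19 - 45*√3 ≈ -96.942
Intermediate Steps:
d(P) = 5 - 2*P² (d(P) = 7 - ((P² + P*P) + 2) = 7 - ((P² + P²) + 2) = 7 - (2*P² + 2) = 7 - (2 + 2*P²) = 7 + (-2 - 2*P²) = 5 - 2*P²)
√(c(-2, 6)*(-4) - 5)*d(5) - 19 = √(-2*(-4) - 5)*(5 - 2*5²) - 19 = √(8 - 5)*(5 - 2*25) - 19 = √3*(5 - 50) - 19 = √3*(-45) - 19 = -45*√3 - 19 = -19 - 45*√3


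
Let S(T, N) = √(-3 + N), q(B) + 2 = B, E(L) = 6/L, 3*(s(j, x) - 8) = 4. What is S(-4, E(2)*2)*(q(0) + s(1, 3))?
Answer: 22*√3/3 ≈ 12.702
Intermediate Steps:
s(j, x) = 28/3 (s(j, x) = 8 + (⅓)*4 = 8 + 4/3 = 28/3)
q(B) = -2 + B
S(-4, E(2)*2)*(q(0) + s(1, 3)) = √(-3 + (6/2)*2)*((-2 + 0) + 28/3) = √(-3 + (6*(½))*2)*(-2 + 28/3) = √(-3 + 3*2)*(22/3) = √(-3 + 6)*(22/3) = √3*(22/3) = 22*√3/3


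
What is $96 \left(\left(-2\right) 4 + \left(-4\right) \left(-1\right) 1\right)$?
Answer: $-384$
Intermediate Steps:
$96 \left(\left(-2\right) 4 + \left(-4\right) \left(-1\right) 1\right) = 96 \left(-8 + 4 \cdot 1\right) = 96 \left(-8 + 4\right) = 96 \left(-4\right) = -384$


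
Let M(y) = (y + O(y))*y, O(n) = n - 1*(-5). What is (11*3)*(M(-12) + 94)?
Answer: 10626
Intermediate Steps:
O(n) = 5 + n (O(n) = n + 5 = 5 + n)
M(y) = y*(5 + 2*y) (M(y) = (y + (5 + y))*y = (5 + 2*y)*y = y*(5 + 2*y))
(11*3)*(M(-12) + 94) = (11*3)*(-12*(5 + 2*(-12)) + 94) = 33*(-12*(5 - 24) + 94) = 33*(-12*(-19) + 94) = 33*(228 + 94) = 33*322 = 10626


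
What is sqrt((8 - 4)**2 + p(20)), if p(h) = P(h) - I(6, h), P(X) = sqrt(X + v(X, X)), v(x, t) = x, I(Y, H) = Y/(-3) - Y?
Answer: sqrt(24 + 2*sqrt(10)) ≈ 5.5068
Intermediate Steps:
I(Y, H) = -4*Y/3 (I(Y, H) = Y*(-1/3) - Y = -Y/3 - Y = -4*Y/3)
P(X) = sqrt(2)*sqrt(X) (P(X) = sqrt(X + X) = sqrt(2*X) = sqrt(2)*sqrt(X))
p(h) = 8 + sqrt(2)*sqrt(h) (p(h) = sqrt(2)*sqrt(h) - (-4)*6/3 = sqrt(2)*sqrt(h) - 1*(-8) = sqrt(2)*sqrt(h) + 8 = 8 + sqrt(2)*sqrt(h))
sqrt((8 - 4)**2 + p(20)) = sqrt((8 - 4)**2 + (8 + sqrt(2)*sqrt(20))) = sqrt(4**2 + (8 + sqrt(2)*(2*sqrt(5)))) = sqrt(16 + (8 + 2*sqrt(10))) = sqrt(24 + 2*sqrt(10))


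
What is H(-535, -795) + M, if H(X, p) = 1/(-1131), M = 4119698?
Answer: 4659378437/1131 ≈ 4.1197e+6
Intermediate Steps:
H(X, p) = -1/1131
H(-535, -795) + M = -1/1131 + 4119698 = 4659378437/1131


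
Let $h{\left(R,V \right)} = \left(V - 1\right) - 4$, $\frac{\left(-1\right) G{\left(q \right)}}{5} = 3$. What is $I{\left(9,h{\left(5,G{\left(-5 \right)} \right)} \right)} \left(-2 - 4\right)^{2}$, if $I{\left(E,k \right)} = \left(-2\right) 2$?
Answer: $-144$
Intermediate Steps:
$G{\left(q \right)} = -15$ ($G{\left(q \right)} = \left(-5\right) 3 = -15$)
$h{\left(R,V \right)} = -5 + V$ ($h{\left(R,V \right)} = \left(-1 + V\right) - 4 = -5 + V$)
$I{\left(E,k \right)} = -4$
$I{\left(9,h{\left(5,G{\left(-5 \right)} \right)} \right)} \left(-2 - 4\right)^{2} = - 4 \left(-2 - 4\right)^{2} = - 4 \left(-6\right)^{2} = \left(-4\right) 36 = -144$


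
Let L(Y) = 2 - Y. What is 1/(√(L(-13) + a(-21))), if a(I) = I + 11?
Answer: √5/5 ≈ 0.44721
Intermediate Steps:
a(I) = 11 + I
1/(√(L(-13) + a(-21))) = 1/(√((2 - 1*(-13)) + (11 - 21))) = 1/(√((2 + 13) - 10)) = 1/(√(15 - 10)) = 1/(√5) = √5/5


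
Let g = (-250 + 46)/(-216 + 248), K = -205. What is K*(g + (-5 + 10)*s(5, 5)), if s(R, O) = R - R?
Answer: 10455/8 ≈ 1306.9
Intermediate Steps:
s(R, O) = 0
g = -51/8 (g = -204/32 = -204*1/32 = -51/8 ≈ -6.3750)
K*(g + (-5 + 10)*s(5, 5)) = -205*(-51/8 + (-5 + 10)*0) = -205*(-51/8 + 5*0) = -205*(-51/8 + 0) = -205*(-51/8) = 10455/8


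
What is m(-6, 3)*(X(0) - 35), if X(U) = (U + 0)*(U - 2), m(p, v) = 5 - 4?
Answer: -35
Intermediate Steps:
m(p, v) = 1
X(U) = U*(-2 + U)
m(-6, 3)*(X(0) - 35) = 1*(0*(-2 + 0) - 35) = 1*(0*(-2) - 35) = 1*(0 - 35) = 1*(-35) = -35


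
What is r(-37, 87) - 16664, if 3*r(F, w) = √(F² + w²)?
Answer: -16664 + √8938/3 ≈ -16633.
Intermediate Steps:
r(F, w) = √(F² + w²)/3
r(-37, 87) - 16664 = √((-37)² + 87²)/3 - 16664 = √(1369 + 7569)/3 - 16664 = √8938/3 - 16664 = -16664 + √8938/3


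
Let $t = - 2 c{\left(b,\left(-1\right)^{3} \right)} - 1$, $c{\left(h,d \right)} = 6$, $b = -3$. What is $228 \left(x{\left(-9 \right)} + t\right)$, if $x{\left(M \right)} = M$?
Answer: $-5016$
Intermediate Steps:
$t = -13$ ($t = \left(-2\right) 6 - 1 = -12 - 1 = -13$)
$228 \left(x{\left(-9 \right)} + t\right) = 228 \left(-9 - 13\right) = 228 \left(-22\right) = -5016$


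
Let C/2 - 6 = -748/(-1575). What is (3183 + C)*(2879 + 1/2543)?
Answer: 36852639360058/4005225 ≈ 9.2011e+6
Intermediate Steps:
C = 20396/1575 (C = 12 + 2*(-748/(-1575)) = 12 + 2*(-748*(-1/1575)) = 12 + 2*(748/1575) = 12 + 1496/1575 = 20396/1575 ≈ 12.950)
(3183 + C)*(2879 + 1/2543) = (3183 + 20396/1575)*(2879 + 1/2543) = 5033621*(2879 + 1/2543)/1575 = (5033621/1575)*(7321298/2543) = 36852639360058/4005225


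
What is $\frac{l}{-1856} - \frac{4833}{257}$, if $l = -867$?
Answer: $- \frac{8747229}{476992} \approx -18.338$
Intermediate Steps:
$\frac{l}{-1856} - \frac{4833}{257} = - \frac{867}{-1856} - \frac{4833}{257} = \left(-867\right) \left(- \frac{1}{1856}\right) - \frac{4833}{257} = \frac{867}{1856} - \frac{4833}{257} = - \frac{8747229}{476992}$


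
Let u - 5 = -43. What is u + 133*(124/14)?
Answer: 1140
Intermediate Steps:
u = -38 (u = 5 - 43 = -38)
u + 133*(124/14) = -38 + 133*(124/14) = -38 + 133*(124*(1/14)) = -38 + 133*(62/7) = -38 + 1178 = 1140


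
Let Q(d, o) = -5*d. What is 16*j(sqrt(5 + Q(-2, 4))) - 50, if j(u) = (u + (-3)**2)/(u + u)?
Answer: -42 + 24*sqrt(15)/5 ≈ -23.410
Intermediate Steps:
j(u) = (9 + u)/(2*u) (j(u) = (u + 9)/((2*u)) = (9 + u)*(1/(2*u)) = (9 + u)/(2*u))
16*j(sqrt(5 + Q(-2, 4))) - 50 = 16*((9 + sqrt(5 - 5*(-2)))/(2*(sqrt(5 - 5*(-2))))) - 50 = 16*((9 + sqrt(5 + 10))/(2*(sqrt(5 + 10)))) - 50 = 16*((9 + sqrt(15))/(2*(sqrt(15)))) - 50 = 16*((sqrt(15)/15)*(9 + sqrt(15))/2) - 50 = 16*(sqrt(15)*(9 + sqrt(15))/30) - 50 = 8*sqrt(15)*(9 + sqrt(15))/15 - 50 = -50 + 8*sqrt(15)*(9 + sqrt(15))/15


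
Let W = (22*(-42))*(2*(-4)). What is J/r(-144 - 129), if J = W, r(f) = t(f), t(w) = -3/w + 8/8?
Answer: 168168/23 ≈ 7311.6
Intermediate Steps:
t(w) = 1 - 3/w (t(w) = -3/w + 8*(⅛) = -3/w + 1 = 1 - 3/w)
r(f) = (-3 + f)/f
W = 7392 (W = -924*(-8) = 7392)
J = 7392
J/r(-144 - 129) = 7392/(((-3 + (-144 - 129))/(-144 - 129))) = 7392/(((-3 - 273)/(-273))) = 7392/((-1/273*(-276))) = 7392/(92/91) = 7392*(91/92) = 168168/23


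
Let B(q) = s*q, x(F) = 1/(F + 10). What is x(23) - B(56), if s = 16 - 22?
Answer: 11089/33 ≈ 336.03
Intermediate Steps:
s = -6
x(F) = 1/(10 + F)
B(q) = -6*q
x(23) - B(56) = 1/(10 + 23) - (-6)*56 = 1/33 - 1*(-336) = 1/33 + 336 = 11089/33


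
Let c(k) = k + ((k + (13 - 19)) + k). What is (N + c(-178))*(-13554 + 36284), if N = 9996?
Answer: 214934880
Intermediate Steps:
c(k) = -6 + 3*k (c(k) = k + ((k - 6) + k) = k + ((-6 + k) + k) = k + (-6 + 2*k) = -6 + 3*k)
(N + c(-178))*(-13554 + 36284) = (9996 + (-6 + 3*(-178)))*(-13554 + 36284) = (9996 + (-6 - 534))*22730 = (9996 - 540)*22730 = 9456*22730 = 214934880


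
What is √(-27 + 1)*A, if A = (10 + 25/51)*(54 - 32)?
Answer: 11770*I*√26/51 ≈ 1176.8*I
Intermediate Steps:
A = 11770/51 (A = (10 + 25*(1/51))*22 = (10 + 25/51)*22 = (535/51)*22 = 11770/51 ≈ 230.78)
√(-27 + 1)*A = √(-27 + 1)*(11770/51) = √(-26)*(11770/51) = (I*√26)*(11770/51) = 11770*I*√26/51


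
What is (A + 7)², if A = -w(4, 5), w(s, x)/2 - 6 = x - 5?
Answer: 25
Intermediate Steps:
w(s, x) = 2 + 2*x (w(s, x) = 12 + 2*(x - 5) = 12 + 2*(-5 + x) = 12 + (-10 + 2*x) = 2 + 2*x)
A = -12 (A = -(2 + 2*5) = -(2 + 10) = -1*12 = -12)
(A + 7)² = (-12 + 7)² = (-5)² = 25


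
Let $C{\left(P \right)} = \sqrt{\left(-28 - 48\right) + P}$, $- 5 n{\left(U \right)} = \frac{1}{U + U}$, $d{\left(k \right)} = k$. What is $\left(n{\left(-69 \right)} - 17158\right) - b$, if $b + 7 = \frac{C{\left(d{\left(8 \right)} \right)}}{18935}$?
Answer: $- \frac{11834189}{690} - \frac{2 i \sqrt{17}}{18935} \approx -17151.0 - 0.0004355 i$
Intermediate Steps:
$n{\left(U \right)} = - \frac{1}{10 U}$ ($n{\left(U \right)} = - \frac{1}{5 \left(U + U\right)} = - \frac{1}{5 \cdot 2 U} = - \frac{\frac{1}{2} \frac{1}{U}}{5} = - \frac{1}{10 U}$)
$C{\left(P \right)} = \sqrt{-76 + P}$
$b = -7 + \frac{2 i \sqrt{17}}{18935}$ ($b = -7 + \frac{\sqrt{-76 + 8}}{18935} = -7 + \sqrt{-68} \cdot \frac{1}{18935} = -7 + 2 i \sqrt{17} \cdot \frac{1}{18935} = -7 + \frac{2 i \sqrt{17}}{18935} \approx -7.0 + 0.0004355 i$)
$\left(n{\left(-69 \right)} - 17158\right) - b = \left(- \frac{1}{10 \left(-69\right)} - 17158\right) - \left(-7 + \frac{2 i \sqrt{17}}{18935}\right) = \left(\left(- \frac{1}{10}\right) \left(- \frac{1}{69}\right) - 17158\right) + \left(7 - \frac{2 i \sqrt{17}}{18935}\right) = \left(\frac{1}{690} - 17158\right) + \left(7 - \frac{2 i \sqrt{17}}{18935}\right) = - \frac{11839019}{690} + \left(7 - \frac{2 i \sqrt{17}}{18935}\right) = - \frac{11834189}{690} - \frac{2 i \sqrt{17}}{18935}$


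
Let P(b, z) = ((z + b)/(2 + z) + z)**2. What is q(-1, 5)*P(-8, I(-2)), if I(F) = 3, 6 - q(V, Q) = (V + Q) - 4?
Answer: 24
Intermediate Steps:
q(V, Q) = 10 - Q - V (q(V, Q) = 6 - ((V + Q) - 4) = 6 - ((Q + V) - 4) = 6 - (-4 + Q + V) = 6 + (4 - Q - V) = 10 - Q - V)
P(b, z) = (z + (b + z)/(2 + z))**2 (P(b, z) = ((b + z)/(2 + z) + z)**2 = (z + (b + z)/(2 + z))**2)
q(-1, 5)*P(-8, I(-2)) = (10 - 1*5 - 1*(-1))*((-8 + 3**2 + 3*3)**2/(2 + 3)**2) = (10 - 5 + 1)*((-8 + 9 + 9)**2/5**2) = 6*((1/25)*10**2) = 6*((1/25)*100) = 6*4 = 24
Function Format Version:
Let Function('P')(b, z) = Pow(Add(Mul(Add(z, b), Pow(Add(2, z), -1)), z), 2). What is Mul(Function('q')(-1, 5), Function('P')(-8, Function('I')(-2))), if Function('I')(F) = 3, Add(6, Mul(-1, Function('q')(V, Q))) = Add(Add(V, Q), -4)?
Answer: 24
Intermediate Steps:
Function('q')(V, Q) = Add(10, Mul(-1, Q), Mul(-1, V)) (Function('q')(V, Q) = Add(6, Mul(-1, Add(Add(V, Q), -4))) = Add(6, Mul(-1, Add(Add(Q, V), -4))) = Add(6, Mul(-1, Add(-4, Q, V))) = Add(6, Add(4, Mul(-1, Q), Mul(-1, V))) = Add(10, Mul(-1, Q), Mul(-1, V)))
Function('P')(b, z) = Pow(Add(z, Mul(Pow(Add(2, z), -1), Add(b, z))), 2) (Function('P')(b, z) = Pow(Add(Mul(Add(b, z), Pow(Add(2, z), -1)), z), 2) = Pow(Add(Mul(Pow(Add(2, z), -1), Add(b, z)), z), 2) = Pow(Add(z, Mul(Pow(Add(2, z), -1), Add(b, z))), 2))
Mul(Function('q')(-1, 5), Function('P')(-8, Function('I')(-2))) = Mul(Add(10, Mul(-1, 5), Mul(-1, -1)), Mul(Pow(Add(2, 3), -2), Pow(Add(-8, Pow(3, 2), Mul(3, 3)), 2))) = Mul(Add(10, -5, 1), Mul(Pow(5, -2), Pow(Add(-8, 9, 9), 2))) = Mul(6, Mul(Rational(1, 25), Pow(10, 2))) = Mul(6, Mul(Rational(1, 25), 100)) = Mul(6, 4) = 24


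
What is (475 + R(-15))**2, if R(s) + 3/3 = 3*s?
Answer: 184041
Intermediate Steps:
R(s) = -1 + 3*s
(475 + R(-15))**2 = (475 + (-1 + 3*(-15)))**2 = (475 + (-1 - 45))**2 = (475 - 46)**2 = 429**2 = 184041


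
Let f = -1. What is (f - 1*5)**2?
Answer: 36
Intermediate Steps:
(f - 1*5)**2 = (-1 - 1*5)**2 = (-1 - 5)**2 = (-6)**2 = 36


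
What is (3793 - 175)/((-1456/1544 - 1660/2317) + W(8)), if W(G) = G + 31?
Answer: 539300286/5565995 ≈ 96.892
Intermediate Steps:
W(G) = 31 + G
(3793 - 175)/((-1456/1544 - 1660/2317) + W(8)) = (3793 - 175)/((-1456/1544 - 1660/2317) + (31 + 8)) = 3618/((-1456*1/1544 - 1660*1/2317) + 39) = 3618/((-182/193 - 1660/2317) + 39) = 3618/(-742074/447181 + 39) = 3618/(16697985/447181) = 3618*(447181/16697985) = 539300286/5565995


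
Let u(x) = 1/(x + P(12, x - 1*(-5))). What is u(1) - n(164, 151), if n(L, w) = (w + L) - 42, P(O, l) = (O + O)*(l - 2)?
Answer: -26480/97 ≈ -272.99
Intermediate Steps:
P(O, l) = 2*O*(-2 + l) (P(O, l) = (2*O)*(-2 + l) = 2*O*(-2 + l))
n(L, w) = -42 + L + w (n(L, w) = (L + w) - 42 = -42 + L + w)
u(x) = 1/(72 + 25*x) (u(x) = 1/(x + 2*12*(-2 + (x - 1*(-5)))) = 1/(x + 2*12*(-2 + (x + 5))) = 1/(x + 2*12*(-2 + (5 + x))) = 1/(x + 2*12*(3 + x)) = 1/(x + (72 + 24*x)) = 1/(72 + 25*x))
u(1) - n(164, 151) = 1/(72 + 25*1) - (-42 + 164 + 151) = 1/(72 + 25) - 1*273 = 1/97 - 273 = -26480/97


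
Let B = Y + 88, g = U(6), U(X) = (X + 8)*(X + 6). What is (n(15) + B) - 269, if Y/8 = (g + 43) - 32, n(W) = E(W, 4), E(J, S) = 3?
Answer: 1254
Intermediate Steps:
U(X) = (6 + X)*(8 + X) (U(X) = (8 + X)*(6 + X) = (6 + X)*(8 + X))
g = 168 (g = 48 + 6² + 14*6 = 48 + 36 + 84 = 168)
n(W) = 3
Y = 1432 (Y = 8*((168 + 43) - 32) = 8*(211 - 32) = 8*179 = 1432)
B = 1520 (B = 1432 + 88 = 1520)
(n(15) + B) - 269 = (3 + 1520) - 269 = 1523 - 269 = 1254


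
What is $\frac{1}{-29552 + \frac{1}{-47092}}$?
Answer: $- \frac{47092}{1391662785} \approx -3.3839 \cdot 10^{-5}$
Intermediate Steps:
$\frac{1}{-29552 + \frac{1}{-47092}} = \frac{1}{-29552 - \frac{1}{47092}} = \frac{1}{- \frac{1391662785}{47092}} = - \frac{47092}{1391662785}$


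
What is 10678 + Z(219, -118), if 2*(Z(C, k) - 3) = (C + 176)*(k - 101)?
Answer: -65143/2 ≈ -32572.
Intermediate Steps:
Z(C, k) = 3 + (-101 + k)*(176 + C)/2 (Z(C, k) = 3 + ((C + 176)*(k - 101))/2 = 3 + ((176 + C)*(-101 + k))/2 = 3 + ((-101 + k)*(176 + C))/2 = 3 + (-101 + k)*(176 + C)/2)
10678 + Z(219, -118) = 10678 + (-8885 + 88*(-118) - 101/2*219 + (½)*219*(-118)) = 10678 + (-8885 - 10384 - 22119/2 - 12921) = 10678 - 86499/2 = -65143/2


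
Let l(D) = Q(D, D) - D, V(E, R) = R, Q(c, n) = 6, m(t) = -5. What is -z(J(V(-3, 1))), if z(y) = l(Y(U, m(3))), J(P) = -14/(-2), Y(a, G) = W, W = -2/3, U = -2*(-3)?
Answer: -20/3 ≈ -6.6667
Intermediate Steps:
U = 6
W = -⅔ (W = -2*⅓ = -⅔ ≈ -0.66667)
Y(a, G) = -⅔
J(P) = 7 (J(P) = -14*(-½) = 7)
l(D) = 6 - D
z(y) = 20/3 (z(y) = 6 - 1*(-⅔) = 6 + ⅔ = 20/3)
-z(J(V(-3, 1))) = -1*20/3 = -20/3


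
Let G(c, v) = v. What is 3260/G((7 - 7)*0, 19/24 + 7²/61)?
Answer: 954528/467 ≈ 2044.0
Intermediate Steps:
3260/G((7 - 7)*0, 19/24 + 7²/61) = 3260/(19/24 + 7²/61) = 3260/(19*(1/24) + 49*(1/61)) = 3260/(19/24 + 49/61) = 3260/(2335/1464) = 3260*(1464/2335) = 954528/467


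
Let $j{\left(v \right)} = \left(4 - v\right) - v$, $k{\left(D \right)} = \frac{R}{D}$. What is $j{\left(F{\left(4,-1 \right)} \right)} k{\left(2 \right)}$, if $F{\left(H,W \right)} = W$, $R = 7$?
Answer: $21$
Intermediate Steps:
$k{\left(D \right)} = \frac{7}{D}$
$j{\left(v \right)} = 4 - 2 v$
$j{\left(F{\left(4,-1 \right)} \right)} k{\left(2 \right)} = \left(4 - -2\right) \frac{7}{2} = \left(4 + 2\right) 7 \cdot \frac{1}{2} = 6 \cdot \frac{7}{2} = 21$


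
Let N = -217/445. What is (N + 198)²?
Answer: 7725179449/198025 ≈ 39011.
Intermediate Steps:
N = -217/445 (N = -217*1/445 = -217/445 ≈ -0.48764)
(N + 198)² = (-217/445 + 198)² = (87893/445)² = 7725179449/198025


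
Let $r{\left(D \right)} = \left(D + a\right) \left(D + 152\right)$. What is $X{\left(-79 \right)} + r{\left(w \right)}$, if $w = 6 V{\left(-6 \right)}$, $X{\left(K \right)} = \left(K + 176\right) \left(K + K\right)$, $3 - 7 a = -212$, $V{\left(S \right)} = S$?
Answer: $- \frac{111574}{7} \approx -15939.0$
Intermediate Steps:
$a = \frac{215}{7}$ ($a = \frac{3}{7} - - \frac{212}{7} = \frac{3}{7} + \frac{212}{7} = \frac{215}{7} \approx 30.714$)
$X{\left(K \right)} = 2 K \left(176 + K\right)$ ($X{\left(K \right)} = \left(176 + K\right) 2 K = 2 K \left(176 + K\right)$)
$w = -36$ ($w = 6 \left(-6\right) = -36$)
$r{\left(D \right)} = \left(152 + D\right) \left(\frac{215}{7} + D\right)$ ($r{\left(D \right)} = \left(D + \frac{215}{7}\right) \left(D + 152\right) = \left(\frac{215}{7} + D\right) \left(152 + D\right) = \left(152 + D\right) \left(\frac{215}{7} + D\right)$)
$X{\left(-79 \right)} + r{\left(w \right)} = 2 \left(-79\right) \left(176 - 79\right) + \left(\frac{32680}{7} + \left(-36\right)^{2} + \frac{1279}{7} \left(-36\right)\right) = 2 \left(-79\right) 97 + \left(\frac{32680}{7} + 1296 - \frac{46044}{7}\right) = -15326 - \frac{4292}{7} = - \frac{111574}{7}$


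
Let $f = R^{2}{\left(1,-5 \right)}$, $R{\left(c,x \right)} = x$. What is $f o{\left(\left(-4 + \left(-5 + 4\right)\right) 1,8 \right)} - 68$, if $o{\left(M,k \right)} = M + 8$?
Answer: $7$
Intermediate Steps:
$f = 25$ ($f = \left(-5\right)^{2} = 25$)
$o{\left(M,k \right)} = 8 + M$
$f o{\left(\left(-4 + \left(-5 + 4\right)\right) 1,8 \right)} - 68 = 25 \left(8 + \left(-4 + \left(-5 + 4\right)\right) 1\right) - 68 = 25 \left(8 + \left(-4 - 1\right) 1\right) - 68 = 25 \left(8 - 5\right) - 68 = 25 \cdot 3 - 68 = 75 - 68 = 7$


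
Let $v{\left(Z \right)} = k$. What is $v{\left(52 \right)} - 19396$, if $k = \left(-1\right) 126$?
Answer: $-19522$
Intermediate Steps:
$k = -126$
$v{\left(Z \right)} = -126$
$v{\left(52 \right)} - 19396 = -126 - 19396 = -19522$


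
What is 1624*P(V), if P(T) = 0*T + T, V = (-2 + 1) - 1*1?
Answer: -3248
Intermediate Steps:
V = -2 (V = -1 - 1 = -2)
P(T) = T (P(T) = 0 + T = T)
1624*P(V) = 1624*(-2) = -3248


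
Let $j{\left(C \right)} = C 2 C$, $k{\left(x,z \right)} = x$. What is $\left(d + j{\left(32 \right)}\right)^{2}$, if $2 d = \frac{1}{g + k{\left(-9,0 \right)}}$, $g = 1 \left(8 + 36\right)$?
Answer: $\frac{20552376321}{4900} \approx 4.1944 \cdot 10^{6}$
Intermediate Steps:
$g = 44$ ($g = 1 \cdot 44 = 44$)
$j{\left(C \right)} = 2 C^{2}$ ($j{\left(C \right)} = 2 C C = 2 C^{2}$)
$d = \frac{1}{70}$ ($d = \frac{1}{2 \left(44 - 9\right)} = \frac{1}{2 \cdot 35} = \frac{1}{2} \cdot \frac{1}{35} = \frac{1}{70} \approx 0.014286$)
$\left(d + j{\left(32 \right)}\right)^{2} = \left(\frac{1}{70} + 2 \cdot 32^{2}\right)^{2} = \left(\frac{1}{70} + 2 \cdot 1024\right)^{2} = \left(\frac{1}{70} + 2048\right)^{2} = \left(\frac{143361}{70}\right)^{2} = \frac{20552376321}{4900}$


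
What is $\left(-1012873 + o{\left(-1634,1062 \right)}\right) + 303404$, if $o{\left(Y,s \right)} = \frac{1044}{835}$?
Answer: $- \frac{592405571}{835} \approx -7.0947 \cdot 10^{5}$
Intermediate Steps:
$o{\left(Y,s \right)} = \frac{1044}{835}$ ($o{\left(Y,s \right)} = 1044 \cdot \frac{1}{835} = \frac{1044}{835}$)
$\left(-1012873 + o{\left(-1634,1062 \right)}\right) + 303404 = \left(-1012873 + \frac{1044}{835}\right) + 303404 = - \frac{845747911}{835} + 303404 = - \frac{592405571}{835}$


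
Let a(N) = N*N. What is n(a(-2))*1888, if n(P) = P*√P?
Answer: 15104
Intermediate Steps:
a(N) = N²
n(P) = P^(3/2)
n(a(-2))*1888 = ((-2)²)^(3/2)*1888 = 4^(3/2)*1888 = 8*1888 = 15104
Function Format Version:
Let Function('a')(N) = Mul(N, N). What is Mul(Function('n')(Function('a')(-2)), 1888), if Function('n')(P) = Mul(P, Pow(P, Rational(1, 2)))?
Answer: 15104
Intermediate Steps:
Function('a')(N) = Pow(N, 2)
Function('n')(P) = Pow(P, Rational(3, 2))
Mul(Function('n')(Function('a')(-2)), 1888) = Mul(Pow(Pow(-2, 2), Rational(3, 2)), 1888) = Mul(Pow(4, Rational(3, 2)), 1888) = Mul(8, 1888) = 15104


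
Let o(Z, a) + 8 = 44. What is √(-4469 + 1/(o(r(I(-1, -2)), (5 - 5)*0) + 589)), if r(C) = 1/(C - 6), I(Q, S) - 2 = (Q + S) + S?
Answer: 2*I*√698281/25 ≈ 66.851*I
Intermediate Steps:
I(Q, S) = 2 + Q + 2*S (I(Q, S) = 2 + ((Q + S) + S) = 2 + (Q + 2*S) = 2 + Q + 2*S)
r(C) = 1/(-6 + C)
o(Z, a) = 36 (o(Z, a) = -8 + 44 = 36)
√(-4469 + 1/(o(r(I(-1, -2)), (5 - 5)*0) + 589)) = √(-4469 + 1/(36 + 589)) = √(-4469 + 1/625) = √(-2793124/625) = 2*I*√698281/25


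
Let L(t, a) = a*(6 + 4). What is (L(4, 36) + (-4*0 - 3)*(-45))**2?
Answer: 245025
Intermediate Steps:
L(t, a) = 10*a (L(t, a) = a*10 = 10*a)
(L(4, 36) + (-4*0 - 3)*(-45))**2 = (10*36 + (-4*0 - 3)*(-45))**2 = (360 + (0 - 3)*(-45))**2 = (360 - 3*(-45))**2 = (360 + 135)**2 = 495**2 = 245025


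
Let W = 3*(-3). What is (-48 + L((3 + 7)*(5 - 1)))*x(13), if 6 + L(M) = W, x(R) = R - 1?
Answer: -756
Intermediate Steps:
x(R) = -1 + R
W = -9
L(M) = -15 (L(M) = -6 - 9 = -15)
(-48 + L((3 + 7)*(5 - 1)))*x(13) = (-48 - 15)*(-1 + 13) = -63*12 = -756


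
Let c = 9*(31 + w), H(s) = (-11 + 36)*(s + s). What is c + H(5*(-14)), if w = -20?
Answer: -3401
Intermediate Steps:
H(s) = 50*s (H(s) = 25*(2*s) = 50*s)
c = 99 (c = 9*(31 - 20) = 9*11 = 99)
c + H(5*(-14)) = 99 + 50*(5*(-14)) = 99 + 50*(-70) = 99 - 3500 = -3401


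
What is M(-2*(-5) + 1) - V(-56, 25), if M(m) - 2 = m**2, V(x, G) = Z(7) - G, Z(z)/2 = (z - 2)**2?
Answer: 98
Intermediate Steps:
Z(z) = 2*(-2 + z)**2 (Z(z) = 2*(z - 2)**2 = 2*(-2 + z)**2)
V(x, G) = 50 - G (V(x, G) = 2*(-2 + 7)**2 - G = 2*5**2 - G = 2*25 - G = 50 - G)
M(m) = 2 + m**2
M(-2*(-5) + 1) - V(-56, 25) = (2 + (-2*(-5) + 1)**2) - (50 - 1*25) = (2 + (10 + 1)**2) - (50 - 25) = (2 + 11**2) - 1*25 = (2 + 121) - 25 = 123 - 25 = 98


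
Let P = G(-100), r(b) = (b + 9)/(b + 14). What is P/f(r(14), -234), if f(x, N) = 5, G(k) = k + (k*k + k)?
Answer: 1960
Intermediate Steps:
r(b) = (9 + b)/(14 + b)
G(k) = k² + 2*k (G(k) = k + (k² + k) = k + (k + k²) = k² + 2*k)
P = 9800 (P = -100*(2 - 100) = -100*(-98) = 9800)
P/f(r(14), -234) = 9800/5 = 9800*(⅕) = 1960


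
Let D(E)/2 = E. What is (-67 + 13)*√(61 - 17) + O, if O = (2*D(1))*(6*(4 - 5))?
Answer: -24 - 108*√11 ≈ -382.20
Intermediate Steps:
D(E) = 2*E
O = -24 (O = (2*(2*1))*(6*(4 - 5)) = (2*2)*(6*(-1)) = 4*(-6) = -24)
(-67 + 13)*√(61 - 17) + O = (-67 + 13)*√(61 - 17) - 24 = -108*√11 - 24 = -24 - 108*√11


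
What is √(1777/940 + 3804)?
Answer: √840721195/470 ≈ 61.692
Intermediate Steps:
√(1777/940 + 3804) = √(3577537/940) = √840721195/470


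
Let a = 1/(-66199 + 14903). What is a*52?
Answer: -13/12824 ≈ -0.0010137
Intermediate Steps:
a = -1/51296 (a = 1/(-51296) = -1/51296 ≈ -1.9495e-5)
a*52 = -1/51296*52 = -13/12824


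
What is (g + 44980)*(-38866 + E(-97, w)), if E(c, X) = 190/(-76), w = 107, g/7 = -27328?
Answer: 5687083446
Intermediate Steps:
g = -191296 (g = 7*(-27328) = -191296)
E(c, X) = -5/2 (E(c, X) = 190*(-1/76) = -5/2)
(g + 44980)*(-38866 + E(-97, w)) = (-191296 + 44980)*(-38866 - 5/2) = -146316*(-77737/2) = 5687083446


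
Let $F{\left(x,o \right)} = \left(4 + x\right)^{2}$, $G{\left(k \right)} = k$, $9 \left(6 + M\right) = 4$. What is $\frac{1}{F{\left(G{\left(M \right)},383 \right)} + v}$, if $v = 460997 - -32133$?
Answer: $\frac{81}{39943726} \approx 2.0279 \cdot 10^{-6}$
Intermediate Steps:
$M = - \frac{50}{9}$ ($M = -6 + \frac{1}{9} \cdot 4 = -6 + \frac{4}{9} = - \frac{50}{9} \approx -5.5556$)
$v = 493130$ ($v = 460997 + 32133 = 493130$)
$\frac{1}{F{\left(G{\left(M \right)},383 \right)} + v} = \frac{1}{\left(4 - \frac{50}{9}\right)^{2} + 493130} = \frac{1}{\left(- \frac{14}{9}\right)^{2} + 493130} = \frac{1}{\frac{196}{81} + 493130} = \frac{1}{\frac{39943726}{81}} = \frac{81}{39943726}$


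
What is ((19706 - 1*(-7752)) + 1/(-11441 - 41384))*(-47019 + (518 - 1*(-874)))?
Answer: -66180542173323/52825 ≈ -1.2528e+9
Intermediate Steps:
((19706 - 1*(-7752)) + 1/(-11441 - 41384))*(-47019 + (518 - 1*(-874))) = ((19706 + 7752) + 1/(-52825))*(-47019 + (518 + 874)) = (27458 - 1/52825)*(-47019 + 1392) = (1450468849/52825)*(-45627) = -66180542173323/52825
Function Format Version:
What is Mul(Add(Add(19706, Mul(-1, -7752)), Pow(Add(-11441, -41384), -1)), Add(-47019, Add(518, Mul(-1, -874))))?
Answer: Rational(-66180542173323, 52825) ≈ -1.2528e+9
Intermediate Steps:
Mul(Add(Add(19706, Mul(-1, -7752)), Pow(Add(-11441, -41384), -1)), Add(-47019, Add(518, Mul(-1, -874)))) = Mul(Add(Add(19706, 7752), Pow(-52825, -1)), Add(-47019, Add(518, 874))) = Mul(Add(27458, Rational(-1, 52825)), Add(-47019, 1392)) = Mul(Rational(1450468849, 52825), -45627) = Rational(-66180542173323, 52825)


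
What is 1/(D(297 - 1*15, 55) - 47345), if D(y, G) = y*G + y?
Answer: -1/31553 ≈ -3.1693e-5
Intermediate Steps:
D(y, G) = y + G*y (D(y, G) = G*y + y = y + G*y)
1/(D(297 - 1*15, 55) - 47345) = 1/((297 - 1*15)*(1 + 55) - 47345) = 1/((297 - 15)*56 - 47345) = 1/(282*56 - 47345) = 1/(15792 - 47345) = 1/(-31553) = -1/31553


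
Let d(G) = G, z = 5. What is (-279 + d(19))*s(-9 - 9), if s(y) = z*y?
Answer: 23400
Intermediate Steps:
s(y) = 5*y
(-279 + d(19))*s(-9 - 9) = (-279 + 19)*(5*(-9 - 9)) = -1300*(-18) = -260*(-90) = 23400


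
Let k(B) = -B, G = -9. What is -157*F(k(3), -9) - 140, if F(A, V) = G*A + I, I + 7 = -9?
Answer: -1867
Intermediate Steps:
I = -16 (I = -7 - 9 = -16)
F(A, V) = -16 - 9*A (F(A, V) = -9*A - 16 = -16 - 9*A)
-157*F(k(3), -9) - 140 = -157*(-16 - (-9)*3) - 140 = -157*(-16 - 9*(-3)) - 140 = -157*(-16 + 27) - 140 = -157*11 - 140 = -1727 - 140 = -1867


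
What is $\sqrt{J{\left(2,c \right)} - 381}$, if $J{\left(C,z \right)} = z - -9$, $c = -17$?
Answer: $i \sqrt{389} \approx 19.723 i$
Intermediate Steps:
$J{\left(C,z \right)} = 9 + z$ ($J{\left(C,z \right)} = z + 9 = 9 + z$)
$\sqrt{J{\left(2,c \right)} - 381} = \sqrt{\left(9 - 17\right) - 381} = \sqrt{-8 - 381} = \sqrt{-389} = i \sqrt{389}$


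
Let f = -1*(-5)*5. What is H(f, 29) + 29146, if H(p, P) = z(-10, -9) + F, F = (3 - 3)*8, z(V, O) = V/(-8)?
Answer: 116589/4 ≈ 29147.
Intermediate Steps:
z(V, O) = -V/8 (z(V, O) = V*(-1/8) = -V/8)
f = 25 (f = 5*5 = 25)
F = 0 (F = 0*8 = 0)
H(p, P) = 5/4 (H(p, P) = -1/8*(-10) + 0 = 5/4 + 0 = 5/4)
H(f, 29) + 29146 = 5/4 + 29146 = 116589/4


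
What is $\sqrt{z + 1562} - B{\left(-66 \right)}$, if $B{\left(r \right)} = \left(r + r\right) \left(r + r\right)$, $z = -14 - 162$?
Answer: $-17424 + 3 \sqrt{154} \approx -17387.0$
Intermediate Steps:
$z = -176$ ($z = -14 - 162 = -176$)
$B{\left(r \right)} = 4 r^{2}$ ($B{\left(r \right)} = 2 r 2 r = 4 r^{2}$)
$\sqrt{z + 1562} - B{\left(-66 \right)} = \sqrt{-176 + 1562} - 4 \left(-66\right)^{2} = \sqrt{1386} - 4 \cdot 4356 = 3 \sqrt{154} - 17424 = -17424 + 3 \sqrt{154}$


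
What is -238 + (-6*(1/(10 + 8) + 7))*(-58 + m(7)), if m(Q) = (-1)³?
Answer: 6779/3 ≈ 2259.7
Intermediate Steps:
m(Q) = -1
-238 + (-6*(1/(10 + 8) + 7))*(-58 + m(7)) = -238 + (-6*(1/(10 + 8) + 7))*(-58 - 1) = -238 - 6*(1/18 + 7)*(-59) = -238 - 6*127/18*(-59) = -238 - 127/3*(-59) = -238 + 7493/3 = 6779/3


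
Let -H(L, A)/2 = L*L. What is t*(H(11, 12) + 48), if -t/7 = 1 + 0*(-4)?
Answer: 1358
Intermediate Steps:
H(L, A) = -2*L**2 (H(L, A) = -2*L*L = -2*L**2)
t = -7 (t = -7*(1 + 0*(-4)) = -7*(1 + 0) = -7*1 = -7)
t*(H(11, 12) + 48) = -7*(-2*11**2 + 48) = -7*(-2*121 + 48) = -7*(-242 + 48) = -7*(-194) = 1358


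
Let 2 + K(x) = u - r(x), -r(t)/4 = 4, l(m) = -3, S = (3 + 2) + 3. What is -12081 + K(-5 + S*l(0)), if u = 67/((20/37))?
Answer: -238861/20 ≈ -11943.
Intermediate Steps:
S = 8 (S = 5 + 3 = 8)
r(t) = -16 (r(t) = -4*4 = -16)
u = 2479/20 (u = 67/((20*(1/37))) = 67/(20/37) = 67*(37/20) = 2479/20 ≈ 123.95)
K(x) = 2759/20 (K(x) = -2 + (2479/20 - 1*(-16)) = -2 + (2479/20 + 16) = -2 + 2799/20 = 2759/20)
-12081 + K(-5 + S*l(0)) = -12081 + 2759/20 = -238861/20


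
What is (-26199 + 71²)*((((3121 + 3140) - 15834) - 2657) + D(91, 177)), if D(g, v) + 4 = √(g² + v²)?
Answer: 258846972 - 21158*√39610 ≈ 2.5464e+8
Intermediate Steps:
D(g, v) = -4 + √(g² + v²)
(-26199 + 71²)*((((3121 + 3140) - 15834) - 2657) + D(91, 177)) = (-26199 + 71²)*((((3121 + 3140) - 15834) - 2657) + (-4 + √(91² + 177²))) = (-26199 + 5041)*(((6261 - 15834) - 2657) + (-4 + √(8281 + 31329))) = -21158*((-9573 - 2657) + (-4 + √39610)) = -21158*(-12230 + (-4 + √39610)) = -21158*(-12234 + √39610) = 258846972 - 21158*√39610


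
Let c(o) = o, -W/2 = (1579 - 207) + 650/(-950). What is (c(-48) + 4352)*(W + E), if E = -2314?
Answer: -413511104/19 ≈ -2.1764e+7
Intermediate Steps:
W = -52110/19 (W = -2*((1579 - 207) + 650/(-950)) = -2*(1372 + 650*(-1/950)) = -2*(1372 - 13/19) = -2*26055/19 = -52110/19 ≈ -2742.6)
(c(-48) + 4352)*(W + E) = (-48 + 4352)*(-52110/19 - 2314) = 4304*(-96076/19) = -413511104/19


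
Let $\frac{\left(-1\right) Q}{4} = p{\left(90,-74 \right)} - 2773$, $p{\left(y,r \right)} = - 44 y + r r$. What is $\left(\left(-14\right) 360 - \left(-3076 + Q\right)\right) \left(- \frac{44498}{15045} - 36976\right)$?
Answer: $\frac{3889988138656}{15045} \approx 2.5856 \cdot 10^{8}$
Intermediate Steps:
$p{\left(y,r \right)} = r^{2} - 44 y$ ($p{\left(y,r \right)} = - 44 y + r^{2} = r^{2} - 44 y$)
$Q = 5028$ ($Q = - 4 \left(\left(\left(-74\right)^{2} - 3960\right) - 2773\right) = - 4 \left(\left(5476 - 3960\right) - 2773\right) = - 4 \left(1516 - 2773\right) = \left(-4\right) \left(-1257\right) = 5028$)
$\left(\left(-14\right) 360 - \left(-3076 + Q\right)\right) \left(- \frac{44498}{15045} - 36976\right) = \left(\left(-14\right) 360 + \left(3076 - 5028\right)\right) \left(- \frac{44498}{15045} - 36976\right) = \left(-5040 + \left(3076 - 5028\right)\right) \left(\left(-44498\right) \frac{1}{15045} - 36976\right) = \left(-5040 - 1952\right) \left(- \frac{44498}{15045} - 36976\right) = \left(-6992\right) \left(- \frac{556348418}{15045}\right) = \frac{3889988138656}{15045}$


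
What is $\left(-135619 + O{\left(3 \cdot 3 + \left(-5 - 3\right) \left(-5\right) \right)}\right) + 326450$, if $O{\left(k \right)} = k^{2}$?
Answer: $193232$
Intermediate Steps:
$\left(-135619 + O{\left(3 \cdot 3 + \left(-5 - 3\right) \left(-5\right) \right)}\right) + 326450 = \left(-135619 + \left(3 \cdot 3 + \left(-5 - 3\right) \left(-5\right)\right)^{2}\right) + 326450 = \left(-135619 + \left(9 - -40\right)^{2}\right) + 326450 = \left(-135619 + \left(9 + 40\right)^{2}\right) + 326450 = \left(-135619 + 49^{2}\right) + 326450 = \left(-135619 + 2401\right) + 326450 = -133218 + 326450 = 193232$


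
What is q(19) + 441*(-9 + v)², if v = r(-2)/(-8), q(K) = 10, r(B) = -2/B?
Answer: 2350729/64 ≈ 36730.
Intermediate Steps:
v = -⅛ (v = -2/(-2)/(-8) = -2*(-½)*(-⅛) = 1*(-⅛) = -⅛ ≈ -0.12500)
q(19) + 441*(-9 + v)² = 10 + 441*(-9 - ⅛)² = 10 + 441*(-73/8)² = 10 + 441*(5329/64) = 10 + 2350089/64 = 2350729/64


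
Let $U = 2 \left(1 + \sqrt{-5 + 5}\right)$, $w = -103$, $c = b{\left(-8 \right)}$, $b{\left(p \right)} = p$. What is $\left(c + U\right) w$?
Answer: $618$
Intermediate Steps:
$c = -8$
$U = 2$ ($U = 2 \left(1 + \sqrt{0}\right) = 2 \left(1 + 0\right) = 2 \cdot 1 = 2$)
$\left(c + U\right) w = \left(-8 + 2\right) \left(-103\right) = \left(-6\right) \left(-103\right) = 618$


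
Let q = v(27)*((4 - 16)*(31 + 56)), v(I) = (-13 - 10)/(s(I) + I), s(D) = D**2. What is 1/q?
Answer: 21/667 ≈ 0.031484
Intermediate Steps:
v(I) = -23/(I + I**2) (v(I) = (-13 - 10)/(I**2 + I) = -23/(I + I**2))
q = 667/21 (q = (-23/(27*(1 + 27)))*((4 - 16)*(31 + 56)) = (-23*1/27/28)*(-12*87) = -23*1/27*1/28*(-1044) = -23/756*(-1044) = 667/21 ≈ 31.762)
1/q = 1/(667/21) = 21/667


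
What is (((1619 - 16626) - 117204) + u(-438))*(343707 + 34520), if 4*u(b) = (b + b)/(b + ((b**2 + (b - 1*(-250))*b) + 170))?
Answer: -13697580573017953/273920 ≈ -5.0006e+10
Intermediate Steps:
u(b) = b/(2*(170 + b + b**2 + b*(250 + b))) (u(b) = ((b + b)/(b + ((b**2 + (b - 1*(-250))*b) + 170)))/4 = ((2*b)/(b + ((b**2 + (b + 250)*b) + 170)))/4 = ((2*b)/(b + ((b**2 + (250 + b)*b) + 170)))/4 = ((2*b)/(b + ((b**2 + b*(250 + b)) + 170)))/4 = ((2*b)/(b + (170 + b**2 + b*(250 + b))))/4 = ((2*b)/(170 + b + b**2 + b*(250 + b)))/4 = (2*b/(170 + b + b**2 + b*(250 + b)))/4 = b/(2*(170 + b + b**2 + b*(250 + b))))
(((1619 - 16626) - 117204) + u(-438))*(343707 + 34520) = (((1619 - 16626) - 117204) + (1/2)*(-438)/(170 + 2*(-438)**2 + 251*(-438)))*(343707 + 34520) = ((-15007 - 117204) + (1/2)*(-438)/(170 + 2*191844 - 109938))*378227 = (-132211 + (1/2)*(-438)/(170 + 383688 - 109938))*378227 = (-132211 + (1/2)*(-438)/273920)*378227 = (-132211 + (1/2)*(-438)*(1/273920))*378227 = (-132211 - 219/273920)*378227 = -36215237339/273920*378227 = -13697580573017953/273920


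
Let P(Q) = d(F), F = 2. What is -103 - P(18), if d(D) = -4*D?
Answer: -95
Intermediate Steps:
P(Q) = -8 (P(Q) = -4*2 = -8)
-103 - P(18) = -103 - 1*(-8) = -103 + 8 = -95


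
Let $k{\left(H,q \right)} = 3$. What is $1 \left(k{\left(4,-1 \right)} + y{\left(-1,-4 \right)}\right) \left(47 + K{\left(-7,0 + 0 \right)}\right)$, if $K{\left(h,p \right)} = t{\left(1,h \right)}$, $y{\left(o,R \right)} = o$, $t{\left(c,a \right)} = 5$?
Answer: $104$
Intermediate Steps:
$K{\left(h,p \right)} = 5$
$1 \left(k{\left(4,-1 \right)} + y{\left(-1,-4 \right)}\right) \left(47 + K{\left(-7,0 + 0 \right)}\right) = 1 \left(3 - 1\right) \left(47 + 5\right) = 1 \cdot 2 \cdot 52 = 2 \cdot 52 = 104$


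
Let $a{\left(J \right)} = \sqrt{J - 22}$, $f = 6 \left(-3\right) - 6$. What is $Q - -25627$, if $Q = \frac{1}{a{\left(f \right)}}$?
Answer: $25627 - \frac{i \sqrt{46}}{46} \approx 25627.0 - 0.14744 i$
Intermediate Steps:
$f = -24$ ($f = -18 - 6 = -24$)
$a{\left(J \right)} = \sqrt{-22 + J}$
$Q = - \frac{i \sqrt{46}}{46}$ ($Q = \frac{1}{\sqrt{-22 - 24}} = \frac{1}{\sqrt{-46}} = \frac{1}{i \sqrt{46}} = - \frac{i \sqrt{46}}{46} \approx - 0.14744 i$)
$Q - -25627 = - \frac{i \sqrt{46}}{46} - -25627 = - \frac{i \sqrt{46}}{46} + 25627 = 25627 - \frac{i \sqrt{46}}{46}$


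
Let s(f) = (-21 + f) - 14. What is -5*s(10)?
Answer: 125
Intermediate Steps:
s(f) = -35 + f
-5*s(10) = -5*(-35 + 10) = -5*(-25) = 125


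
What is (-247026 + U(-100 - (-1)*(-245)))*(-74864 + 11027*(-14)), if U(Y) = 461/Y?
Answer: 6512339670434/115 ≈ 5.6629e+10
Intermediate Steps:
(-247026 + U(-100 - (-1)*(-245)))*(-74864 + 11027*(-14)) = (-247026 + 461/(-100 - (-1)*(-245)))*(-74864 + 11027*(-14)) = (-247026 + 461/(-100 - 1*245))*(-74864 - 154378) = (-247026 + 461/(-100 - 245))*(-229242) = (-247026 + 461/(-345))*(-229242) = (-247026 + 461*(-1/345))*(-229242) = (-247026 - 461/345)*(-229242) = -85224431/345*(-229242) = 6512339670434/115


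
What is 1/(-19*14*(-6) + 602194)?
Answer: 1/603790 ≈ 1.6562e-6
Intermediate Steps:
1/(-19*14*(-6) + 602194) = 1/(-266*(-6) + 602194) = 1/(1596 + 602194) = 1/603790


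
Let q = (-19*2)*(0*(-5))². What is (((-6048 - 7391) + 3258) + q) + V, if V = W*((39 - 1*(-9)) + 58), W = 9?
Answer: -9227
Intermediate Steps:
V = 954 (V = 9*((39 - 1*(-9)) + 58) = 9*((39 + 9) + 58) = 9*(48 + 58) = 9*106 = 954)
q = 0 (q = -38*0² = -38*0 = 0)
(((-6048 - 7391) + 3258) + q) + V = (((-6048 - 7391) + 3258) + 0) + 954 = ((-13439 + 3258) + 0) + 954 = (-10181 + 0) + 954 = -10181 + 954 = -9227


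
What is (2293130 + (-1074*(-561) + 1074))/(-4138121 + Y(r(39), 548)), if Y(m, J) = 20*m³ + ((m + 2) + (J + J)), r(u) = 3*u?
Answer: 1448359/13947677 ≈ 0.10384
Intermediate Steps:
Y(m, J) = 2 + m + 2*J + 20*m³ (Y(m, J) = 20*m³ + ((2 + m) + 2*J) = 20*m³ + (2 + m + 2*J) = 2 + m + 2*J + 20*m³)
(2293130 + (-1074*(-561) + 1074))/(-4138121 + Y(r(39), 548)) = (2293130 + (-1074*(-561) + 1074))/(-4138121 + (2 + 3*39 + 2*548 + 20*(3*39)³)) = (2293130 + (602514 + 1074))/(-4138121 + (2 + 117 + 1096 + 20*117³)) = (2293130 + 603588)/(-4138121 + (2 + 117 + 1096 + 20*1601613)) = 2896718/(-4138121 + (2 + 117 + 1096 + 32032260)) = 2896718/(-4138121 + 32033475) = 2896718/27895354 = 2896718*(1/27895354) = 1448359/13947677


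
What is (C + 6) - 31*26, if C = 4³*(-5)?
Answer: -1120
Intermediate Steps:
C = -320 (C = 64*(-5) = -320)
(C + 6) - 31*26 = (-320 + 6) - 31*26 = -314 - 806 = -1120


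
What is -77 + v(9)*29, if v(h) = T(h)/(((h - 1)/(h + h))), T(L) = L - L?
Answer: -77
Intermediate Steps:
T(L) = 0
v(h) = 0 (v(h) = 0/(((h - 1)/(h + h))) = 0/(((-1 + h)/((2*h)))) = 0/(((-1 + h)*(1/(2*h)))) = 0/(((-1 + h)/(2*h))) = 0*(2*h/(-1 + h)) = 0)
-77 + v(9)*29 = -77 + 0*29 = -77 + 0 = -77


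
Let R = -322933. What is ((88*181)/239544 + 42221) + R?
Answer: -8405357425/29943 ≈ -2.8071e+5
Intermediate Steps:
((88*181)/239544 + 42221) + R = ((88*181)/239544 + 42221) - 322933 = (15928*(1/239544) + 42221) - 322933 = (1991/29943 + 42221) - 322933 = 1264225394/29943 - 322933 = -8405357425/29943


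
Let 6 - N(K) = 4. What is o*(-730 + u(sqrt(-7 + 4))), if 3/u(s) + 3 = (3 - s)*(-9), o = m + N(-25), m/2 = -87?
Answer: 15947840/127 + 516*I*sqrt(3)/127 ≈ 1.2557e+5 + 7.0373*I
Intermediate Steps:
m = -174 (m = 2*(-87) = -174)
N(K) = 2 (N(K) = 6 - 1*4 = 6 - 4 = 2)
o = -172 (o = -174 + 2 = -172)
u(s) = 3/(-30 + 9*s) (u(s) = 3/(-3 + (3 - s)*(-9)) = 3/(-3 + (-27 + 9*s)) = 3/(-30 + 9*s))
o*(-730 + u(sqrt(-7 + 4))) = -172*(-730 + 1/(-10 + 3*sqrt(-7 + 4))) = -172*(-730 + 1/(-10 + 3*sqrt(-3))) = -172*(-730 + 1/(-10 + 3*(I*sqrt(3)))) = -172*(-730 + 1/(-10 + 3*I*sqrt(3))) = 125560 - 172/(-10 + 3*I*sqrt(3))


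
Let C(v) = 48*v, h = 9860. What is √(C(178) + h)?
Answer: 2*√4601 ≈ 135.66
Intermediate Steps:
√(C(178) + h) = √(48*178 + 9860) = √(8544 + 9860) = √18404 = 2*√4601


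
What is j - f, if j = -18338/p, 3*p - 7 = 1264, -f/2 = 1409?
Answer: 3526664/1271 ≈ 2774.7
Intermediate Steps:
f = -2818 (f = -2*1409 = -2818)
p = 1271/3 (p = 7/3 + (1/3)*1264 = 7/3 + 1264/3 = 1271/3 ≈ 423.67)
j = -55014/1271 (j = -18338/1271/3 = -18338*3/1271 = -55014/1271 ≈ -43.284)
j - f = -55014/1271 - 1*(-2818) = -55014/1271 + 2818 = 3526664/1271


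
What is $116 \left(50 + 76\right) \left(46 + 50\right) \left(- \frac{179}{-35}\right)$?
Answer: $\frac{35880192}{5} \approx 7.176 \cdot 10^{6}$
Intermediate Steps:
$116 \left(50 + 76\right) \left(46 + 50\right) \left(- \frac{179}{-35}\right) = 116 \cdot 126 \cdot 96 \left(\left(-179\right) \left(- \frac{1}{35}\right)\right) = 116 \cdot 12096 \cdot \frac{179}{35} = 1403136 \cdot \frac{179}{35} = \frac{35880192}{5}$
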